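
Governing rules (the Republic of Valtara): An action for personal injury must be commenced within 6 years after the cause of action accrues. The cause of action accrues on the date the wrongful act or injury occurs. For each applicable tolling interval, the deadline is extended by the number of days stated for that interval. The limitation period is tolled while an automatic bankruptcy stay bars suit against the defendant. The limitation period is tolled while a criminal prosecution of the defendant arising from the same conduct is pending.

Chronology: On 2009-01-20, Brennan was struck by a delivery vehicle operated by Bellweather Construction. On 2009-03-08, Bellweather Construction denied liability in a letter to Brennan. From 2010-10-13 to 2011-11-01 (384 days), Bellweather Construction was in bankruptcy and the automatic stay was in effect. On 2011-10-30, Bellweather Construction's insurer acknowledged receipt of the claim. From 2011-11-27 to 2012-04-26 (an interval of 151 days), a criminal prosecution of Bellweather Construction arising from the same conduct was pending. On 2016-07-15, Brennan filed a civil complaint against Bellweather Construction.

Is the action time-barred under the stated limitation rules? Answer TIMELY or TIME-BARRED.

The cause of action accrued on 2009-01-20, the date of the act.
Adding the 6 years base period to 2009-01-20 gives a deadline of 2015-01-20, before any tolling.
The automatic bankruptcy stay from 2010-10-13 to 2011-11-01 tolled the period for 384 days, extending the deadline to 2016-02-08.
The period was tolled for 151 days by the pending criminal prosecution (2011-11-27 to 2012-04-26), pushing the deadline to 2016-07-08.
Nothing else in the chronology tolls or restarts the period.
Brennan filed on 2016-07-15, after the 2016-07-08 deadline, so the action is time-barred.

TIME-BARRED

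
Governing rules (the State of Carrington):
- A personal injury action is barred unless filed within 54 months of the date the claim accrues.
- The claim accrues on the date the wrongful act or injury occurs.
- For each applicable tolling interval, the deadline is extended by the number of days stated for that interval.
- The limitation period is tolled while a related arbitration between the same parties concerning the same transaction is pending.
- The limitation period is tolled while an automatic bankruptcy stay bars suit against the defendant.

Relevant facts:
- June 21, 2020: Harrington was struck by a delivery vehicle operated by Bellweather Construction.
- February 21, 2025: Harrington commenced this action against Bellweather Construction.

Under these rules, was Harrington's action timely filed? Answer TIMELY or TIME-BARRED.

The limitation period began to run on June 21, 2020.
Adding the 54 months base period to June 21, 2020 gives a deadline of December 21, 2024, before any tolling.
The February 21, 2025 filing falls after the December 21, 2024 deadline; the claim is time-barred.

TIME-BARRED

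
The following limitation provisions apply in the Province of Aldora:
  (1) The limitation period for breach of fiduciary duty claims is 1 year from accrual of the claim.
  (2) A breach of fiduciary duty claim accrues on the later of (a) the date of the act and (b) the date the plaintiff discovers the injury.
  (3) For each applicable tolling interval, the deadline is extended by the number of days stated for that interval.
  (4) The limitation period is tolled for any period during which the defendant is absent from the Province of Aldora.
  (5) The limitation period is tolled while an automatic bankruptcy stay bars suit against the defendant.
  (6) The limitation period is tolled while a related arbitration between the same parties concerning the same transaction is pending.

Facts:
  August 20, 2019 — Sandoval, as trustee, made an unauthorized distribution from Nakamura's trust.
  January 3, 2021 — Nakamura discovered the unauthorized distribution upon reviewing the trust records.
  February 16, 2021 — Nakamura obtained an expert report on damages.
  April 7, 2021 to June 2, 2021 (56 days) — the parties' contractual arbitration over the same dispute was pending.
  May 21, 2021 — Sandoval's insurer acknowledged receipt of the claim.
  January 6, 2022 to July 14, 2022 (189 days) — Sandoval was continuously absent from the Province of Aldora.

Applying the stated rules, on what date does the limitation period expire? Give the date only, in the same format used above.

The claim accrued on January 3, 2021 — the later of the August 20, 2019 act and the January 3, 2021 discovery.
1 year from January 3, 2021 is January 3, 2022.
Because the pending related arbitration ran from April 7, 2021 to June 2, 2021, the deadline is extended by 56 days to February 28, 2022.
Because the defendant's absence from the jurisdiction ran from January 6, 2022 to July 14, 2022, the deadline is extended by 189 days to September 5, 2022.
None of the other events listed affects the running of the period under the stated rules.

September 5, 2022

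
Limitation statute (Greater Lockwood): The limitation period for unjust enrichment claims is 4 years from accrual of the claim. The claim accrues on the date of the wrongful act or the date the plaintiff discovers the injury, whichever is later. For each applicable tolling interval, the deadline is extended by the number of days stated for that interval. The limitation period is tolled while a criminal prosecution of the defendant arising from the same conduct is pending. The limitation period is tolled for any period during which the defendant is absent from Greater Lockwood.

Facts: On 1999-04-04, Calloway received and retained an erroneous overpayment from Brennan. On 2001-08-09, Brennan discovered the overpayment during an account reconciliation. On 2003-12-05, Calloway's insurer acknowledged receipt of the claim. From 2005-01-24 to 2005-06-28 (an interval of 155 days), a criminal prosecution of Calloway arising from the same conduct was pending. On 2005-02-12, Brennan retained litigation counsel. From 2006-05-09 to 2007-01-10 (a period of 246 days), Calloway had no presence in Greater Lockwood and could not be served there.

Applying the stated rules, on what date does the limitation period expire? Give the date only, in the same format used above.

Because discovery on 2001-08-09 post-dates the 1999-04-04 act, accrual under the later-of rule falls on 2001-08-09.
4 years from 2001-08-09 is 2005-08-09.
Because the pending criminal prosecution ran from 2005-01-24 to 2005-06-28, the deadline is extended by 155 days to 2006-01-11.
The defendant's absence from the jurisdiction starting 2006-05-09 came too late — the period had run on 2006-01-11 — and so does not extend the deadline.
Nothing else in the chronology tolls or restarts the period.

2006-01-11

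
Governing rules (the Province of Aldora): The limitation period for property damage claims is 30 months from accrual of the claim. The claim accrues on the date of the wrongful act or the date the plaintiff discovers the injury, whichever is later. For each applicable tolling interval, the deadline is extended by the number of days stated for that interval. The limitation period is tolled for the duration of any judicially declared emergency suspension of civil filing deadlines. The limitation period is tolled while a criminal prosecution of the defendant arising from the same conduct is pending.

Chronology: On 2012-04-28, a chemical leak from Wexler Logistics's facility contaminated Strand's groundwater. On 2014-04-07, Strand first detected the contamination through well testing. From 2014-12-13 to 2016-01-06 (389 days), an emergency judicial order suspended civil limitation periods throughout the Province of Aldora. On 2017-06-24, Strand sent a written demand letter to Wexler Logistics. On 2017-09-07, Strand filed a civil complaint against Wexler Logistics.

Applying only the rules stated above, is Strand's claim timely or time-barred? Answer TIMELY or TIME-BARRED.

Because discovery on 2014-04-07 post-dates the 2012-04-28 act, accrual under the later-of rule falls on 2014-04-07.
The untolled deadline — 30 months after 2014-04-07 — is 2016-10-07.
Because the emergency suspension of filing deadlines ran from 2014-12-13 to 2016-01-06, the deadline is extended by 389 days to 2017-10-31.
The other events in the timeline have no effect on the limitation period under the stated rules.
The 2017-09-07 filing precedes the 2017-10-31 deadline; the claim is timely.

TIMELY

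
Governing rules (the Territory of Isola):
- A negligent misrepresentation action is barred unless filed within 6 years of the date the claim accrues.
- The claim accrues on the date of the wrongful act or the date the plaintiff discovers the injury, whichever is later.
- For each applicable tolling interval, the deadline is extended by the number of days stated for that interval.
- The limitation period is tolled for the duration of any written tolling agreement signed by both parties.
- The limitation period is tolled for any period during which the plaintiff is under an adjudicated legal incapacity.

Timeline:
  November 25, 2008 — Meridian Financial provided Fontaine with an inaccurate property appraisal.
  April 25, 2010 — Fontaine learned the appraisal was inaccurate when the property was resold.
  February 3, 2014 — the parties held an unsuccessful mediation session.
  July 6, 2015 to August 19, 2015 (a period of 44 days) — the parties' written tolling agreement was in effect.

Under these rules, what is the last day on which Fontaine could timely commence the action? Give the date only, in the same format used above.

June 8, 2016

The claim accrued on April 25, 2010 — the later of the November 25, 2008 act and the April 25, 2010 discovery.
6 years from April 25, 2010 is April 25, 2016.
The period was tolled for 44 days by the written tolling agreement (July 6, 2015 to August 19, 2015), pushing the deadline to June 8, 2016.
None of the other events listed affects the running of the period under the stated rules.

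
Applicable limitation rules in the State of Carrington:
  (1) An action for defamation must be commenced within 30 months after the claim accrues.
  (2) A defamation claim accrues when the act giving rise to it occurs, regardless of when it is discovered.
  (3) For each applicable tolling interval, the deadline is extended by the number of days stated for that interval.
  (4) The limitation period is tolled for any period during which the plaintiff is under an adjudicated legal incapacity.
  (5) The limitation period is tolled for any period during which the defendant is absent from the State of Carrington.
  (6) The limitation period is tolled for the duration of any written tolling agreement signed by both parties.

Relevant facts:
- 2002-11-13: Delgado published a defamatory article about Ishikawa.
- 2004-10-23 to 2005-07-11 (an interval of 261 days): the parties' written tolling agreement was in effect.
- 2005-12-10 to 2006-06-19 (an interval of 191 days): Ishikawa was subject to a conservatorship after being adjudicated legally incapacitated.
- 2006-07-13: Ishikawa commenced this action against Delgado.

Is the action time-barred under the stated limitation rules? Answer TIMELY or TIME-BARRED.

The limitation period began to run on 2002-11-13.
Adding the 30 months base period to 2002-11-13 gives a deadline of 2005-05-13, before any tolling.
The written tolling agreement from 2004-10-23 to 2005-07-11 tolled the period for 261 days, extending the deadline to 2006-01-29.
The plaintiff's legal incapacity from 2005-12-10 to 2006-06-19 tolled the period for 191 days, extending the deadline to 2006-08-08.
The 2006-07-13 filing precedes the 2006-08-08 deadline; the claim is timely.

TIMELY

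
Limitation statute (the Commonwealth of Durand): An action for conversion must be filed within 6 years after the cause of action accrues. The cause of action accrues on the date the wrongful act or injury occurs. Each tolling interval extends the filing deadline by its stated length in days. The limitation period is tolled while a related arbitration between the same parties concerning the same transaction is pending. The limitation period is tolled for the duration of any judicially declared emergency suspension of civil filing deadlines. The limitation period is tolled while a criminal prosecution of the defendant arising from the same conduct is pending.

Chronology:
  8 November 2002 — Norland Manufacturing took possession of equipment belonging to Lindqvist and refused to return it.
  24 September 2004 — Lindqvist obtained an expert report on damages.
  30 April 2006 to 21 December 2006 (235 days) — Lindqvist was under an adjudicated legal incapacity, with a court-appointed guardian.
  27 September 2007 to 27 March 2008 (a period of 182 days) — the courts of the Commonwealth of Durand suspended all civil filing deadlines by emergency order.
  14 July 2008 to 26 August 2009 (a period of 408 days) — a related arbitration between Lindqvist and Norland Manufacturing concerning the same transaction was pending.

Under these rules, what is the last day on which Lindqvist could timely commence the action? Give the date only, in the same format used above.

21 June 2010

The claim accrued on 8 November 2002, when the wrongful act occurred.
Adding the 6 years base period to 8 November 2002 gives a deadline of 8 November 2008, before any tolling.
The period was tolled for 182 days by the emergency suspension of filing deadlines (27 September 2007 to 27 March 2008), pushing the deadline to 9 May 2009.
The period was tolled for 408 days by the pending related arbitration (14 July 2008 to 26 August 2009), pushing the deadline to 21 June 2010.
Although the plaintiff's incapacity ran from 30 April 2006 to 21 December 2006, the stated rules do not make that a tolling event, so it is disregarded.
None of the other events listed affects the running of the period under the stated rules.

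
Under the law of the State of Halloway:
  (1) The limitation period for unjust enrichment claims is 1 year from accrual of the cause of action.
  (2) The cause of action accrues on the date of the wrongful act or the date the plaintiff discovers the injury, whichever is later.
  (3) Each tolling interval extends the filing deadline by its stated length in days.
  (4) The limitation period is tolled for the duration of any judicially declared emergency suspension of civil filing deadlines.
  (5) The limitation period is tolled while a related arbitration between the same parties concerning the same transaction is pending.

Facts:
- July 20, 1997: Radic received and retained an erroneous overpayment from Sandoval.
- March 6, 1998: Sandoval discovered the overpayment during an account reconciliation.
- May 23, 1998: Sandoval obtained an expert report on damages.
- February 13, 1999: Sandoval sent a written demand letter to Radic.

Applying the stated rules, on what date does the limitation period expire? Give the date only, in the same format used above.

March 6, 1999

The claim accrued on March 6, 1998 — the later of the July 20, 1997 act and the March 6, 1998 discovery.
1 year from March 6, 1998 is March 6, 1999.
Nothing else in the chronology tolls or restarts the period.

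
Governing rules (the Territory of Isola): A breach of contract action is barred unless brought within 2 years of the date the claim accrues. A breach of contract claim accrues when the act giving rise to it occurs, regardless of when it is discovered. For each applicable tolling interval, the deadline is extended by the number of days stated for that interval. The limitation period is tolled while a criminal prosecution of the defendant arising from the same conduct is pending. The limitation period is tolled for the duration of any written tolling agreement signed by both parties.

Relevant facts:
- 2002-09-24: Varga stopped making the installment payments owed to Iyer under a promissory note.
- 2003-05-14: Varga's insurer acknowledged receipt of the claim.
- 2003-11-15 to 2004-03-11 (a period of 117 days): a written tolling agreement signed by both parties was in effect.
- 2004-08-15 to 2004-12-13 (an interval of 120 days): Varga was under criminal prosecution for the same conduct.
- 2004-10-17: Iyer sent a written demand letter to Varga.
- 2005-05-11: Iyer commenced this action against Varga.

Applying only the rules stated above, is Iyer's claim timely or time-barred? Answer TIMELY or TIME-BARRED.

The claim accrued on 2002-09-24, when the wrongful act occurred.
Adding the 2 years base period to 2002-09-24 gives a deadline of 2004-09-24, before any tolling.
Because the written tolling agreement ran from 2003-11-15 to 2004-03-11, the deadline is extended by 117 days to 2005-01-19.
The pending criminal prosecution from 2004-08-15 to 2004-12-13 tolled the period for 120 days, extending the deadline to 2005-05-19.
None of the other events listed affects the running of the period under the stated rules.
Iyer filed on 2005-05-11, before the 2005-05-19 deadline, so the action is timely.

TIMELY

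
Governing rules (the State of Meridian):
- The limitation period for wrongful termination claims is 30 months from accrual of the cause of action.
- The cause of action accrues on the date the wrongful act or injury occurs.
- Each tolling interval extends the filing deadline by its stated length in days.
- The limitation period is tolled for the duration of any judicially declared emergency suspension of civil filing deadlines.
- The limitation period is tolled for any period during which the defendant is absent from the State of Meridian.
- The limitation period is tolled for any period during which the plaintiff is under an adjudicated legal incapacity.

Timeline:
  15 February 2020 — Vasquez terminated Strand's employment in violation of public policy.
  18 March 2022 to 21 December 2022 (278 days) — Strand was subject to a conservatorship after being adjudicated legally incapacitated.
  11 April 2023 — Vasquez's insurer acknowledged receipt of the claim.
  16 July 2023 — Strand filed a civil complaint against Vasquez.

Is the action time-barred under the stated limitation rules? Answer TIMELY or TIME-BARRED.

TIME-BARRED

The claim accrued on 15 February 2020, when the wrongful act occurred.
30 months from 15 February 2020 is 15 August 2022.
Because the plaintiff's legal incapacity ran from 18 March 2022 to 21 December 2022, the deadline is extended by 278 days to 20 May 2023.
The other events in the timeline have no effect on the limitation period under the stated rules.
The 16 July 2023 filing falls after the 20 May 2023 deadline; the claim is time-barred.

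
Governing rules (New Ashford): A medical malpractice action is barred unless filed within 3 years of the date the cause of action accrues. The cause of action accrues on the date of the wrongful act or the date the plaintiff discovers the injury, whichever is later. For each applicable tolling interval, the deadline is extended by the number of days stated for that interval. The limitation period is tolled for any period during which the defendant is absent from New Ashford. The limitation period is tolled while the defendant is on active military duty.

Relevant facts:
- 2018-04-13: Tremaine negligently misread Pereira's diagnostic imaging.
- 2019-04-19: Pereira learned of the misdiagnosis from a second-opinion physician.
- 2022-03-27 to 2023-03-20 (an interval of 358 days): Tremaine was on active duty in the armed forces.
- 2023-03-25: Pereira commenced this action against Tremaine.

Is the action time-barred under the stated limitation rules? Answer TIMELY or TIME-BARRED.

TIMELY

Because discovery on 2019-04-19 post-dates the 2018-04-13 act, accrual under the later-of rule falls on 2019-04-19.
The untolled deadline — 3 years after 2019-04-19 — is 2022-04-19.
The defendant's active military service from 2022-03-27 to 2023-03-20 tolled the period for 358 days, extending the deadline to 2023-04-12.
Filing on 2023-03-25 beat the 2023-04-12 deadline — the action is timely.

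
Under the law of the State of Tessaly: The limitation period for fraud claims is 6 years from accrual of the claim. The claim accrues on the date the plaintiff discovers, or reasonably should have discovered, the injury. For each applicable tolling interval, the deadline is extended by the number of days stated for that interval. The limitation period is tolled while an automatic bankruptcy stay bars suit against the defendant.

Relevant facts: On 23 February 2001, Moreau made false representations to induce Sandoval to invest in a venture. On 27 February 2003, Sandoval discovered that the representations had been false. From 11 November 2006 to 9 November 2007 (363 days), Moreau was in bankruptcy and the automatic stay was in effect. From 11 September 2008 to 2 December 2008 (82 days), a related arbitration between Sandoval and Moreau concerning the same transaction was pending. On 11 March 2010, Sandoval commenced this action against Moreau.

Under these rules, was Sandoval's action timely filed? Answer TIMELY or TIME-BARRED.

Under the discovery rule, the claim accrued on 27 February 2003, when Sandoval discovered the injury — not on the 23 February 2001 date of the underlying act.
6 years from 27 February 2003 is 27 February 2009.
Because the automatic bankruptcy stay ran from 11 November 2006 to 9 November 2007, the deadline is extended by 363 days to 25 February 2010.
No stated provision tolls the period for a pending arbitration, so the interval from 11 September 2008 to 2 December 2008 has no effect on the deadline.
Filing on 11 March 2010 missed the 25 February 2010 deadline — the action is time-barred.

TIME-BARRED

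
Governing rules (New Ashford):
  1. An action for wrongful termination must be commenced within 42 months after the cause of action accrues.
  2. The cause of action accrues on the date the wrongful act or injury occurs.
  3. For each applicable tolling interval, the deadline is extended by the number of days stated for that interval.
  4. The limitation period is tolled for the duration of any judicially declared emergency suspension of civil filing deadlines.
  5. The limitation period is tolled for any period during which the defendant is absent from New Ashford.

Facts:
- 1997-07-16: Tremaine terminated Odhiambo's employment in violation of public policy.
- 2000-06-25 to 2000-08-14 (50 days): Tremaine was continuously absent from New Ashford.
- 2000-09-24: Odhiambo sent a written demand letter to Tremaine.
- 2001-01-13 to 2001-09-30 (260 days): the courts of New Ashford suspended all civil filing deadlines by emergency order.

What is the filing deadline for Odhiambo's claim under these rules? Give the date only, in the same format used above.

The cause of action accrued on 1997-07-16, the date of the act.
42 months from 1997-07-16 is 2001-01-16.
The defendant's absence from the jurisdiction from 2000-06-25 to 2000-08-14 tolled the period for 50 days, extending the deadline to 2001-03-07.
Because the emergency suspension of filing deadlines ran from 2001-01-13 to 2001-09-30, the deadline is extended by 260 days to 2001-11-22.
None of the other events listed affects the running of the period under the stated rules.

2001-11-22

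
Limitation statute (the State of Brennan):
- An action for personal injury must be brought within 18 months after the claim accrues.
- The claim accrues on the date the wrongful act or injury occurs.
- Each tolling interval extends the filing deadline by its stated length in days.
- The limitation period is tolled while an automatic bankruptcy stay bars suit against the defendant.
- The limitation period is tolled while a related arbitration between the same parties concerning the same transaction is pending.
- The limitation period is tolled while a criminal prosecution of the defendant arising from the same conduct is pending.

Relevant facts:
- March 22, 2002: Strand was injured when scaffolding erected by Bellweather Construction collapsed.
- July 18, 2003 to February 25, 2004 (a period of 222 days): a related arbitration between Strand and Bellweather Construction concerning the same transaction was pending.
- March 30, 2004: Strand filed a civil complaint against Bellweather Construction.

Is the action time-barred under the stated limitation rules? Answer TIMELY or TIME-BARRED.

The claim accrued on March 22, 2002, the date of the act.
The untolled deadline — 18 months after March 22, 2002 — is September 22, 2003.
Because the pending related arbitration ran from July 18, 2003 to February 25, 2004, the deadline is extended by 222 days to May 1, 2004.
Filing on March 30, 2004 beat the May 1, 2004 deadline — the action is timely.

TIMELY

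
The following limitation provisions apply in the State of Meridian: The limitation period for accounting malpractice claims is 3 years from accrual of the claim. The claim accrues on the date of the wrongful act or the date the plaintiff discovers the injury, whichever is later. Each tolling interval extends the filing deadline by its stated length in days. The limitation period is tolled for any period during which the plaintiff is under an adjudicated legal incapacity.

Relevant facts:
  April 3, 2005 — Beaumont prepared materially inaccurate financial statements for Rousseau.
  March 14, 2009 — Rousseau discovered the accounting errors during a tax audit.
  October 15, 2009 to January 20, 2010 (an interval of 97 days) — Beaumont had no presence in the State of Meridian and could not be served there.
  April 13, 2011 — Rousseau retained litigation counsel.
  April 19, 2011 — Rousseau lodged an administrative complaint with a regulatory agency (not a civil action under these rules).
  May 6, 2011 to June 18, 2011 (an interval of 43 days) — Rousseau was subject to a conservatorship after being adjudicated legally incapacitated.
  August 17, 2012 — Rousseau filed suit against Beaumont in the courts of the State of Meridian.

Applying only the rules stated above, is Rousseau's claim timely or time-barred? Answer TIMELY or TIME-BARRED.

Taking the later of the act (April 3, 2005) and discovery (March 14, 2009), the claim accrued on March 14, 2009.
3 years from March 14, 2009 is March 14, 2012.
The plaintiff's legal incapacity from May 6, 2011 to June 18, 2011 tolled the period for 43 days, extending the deadline to April 26, 2012.
The defendant's absence from the jurisdiction from October 15, 2009 to January 20, 2010 does not toll the period, because no stated rule makes the defendant's absence a tolling event.
None of the other events listed affects the running of the period under the stated rules.
The August 17, 2012 filing falls after the April 26, 2012 deadline; the claim is time-barred.

TIME-BARRED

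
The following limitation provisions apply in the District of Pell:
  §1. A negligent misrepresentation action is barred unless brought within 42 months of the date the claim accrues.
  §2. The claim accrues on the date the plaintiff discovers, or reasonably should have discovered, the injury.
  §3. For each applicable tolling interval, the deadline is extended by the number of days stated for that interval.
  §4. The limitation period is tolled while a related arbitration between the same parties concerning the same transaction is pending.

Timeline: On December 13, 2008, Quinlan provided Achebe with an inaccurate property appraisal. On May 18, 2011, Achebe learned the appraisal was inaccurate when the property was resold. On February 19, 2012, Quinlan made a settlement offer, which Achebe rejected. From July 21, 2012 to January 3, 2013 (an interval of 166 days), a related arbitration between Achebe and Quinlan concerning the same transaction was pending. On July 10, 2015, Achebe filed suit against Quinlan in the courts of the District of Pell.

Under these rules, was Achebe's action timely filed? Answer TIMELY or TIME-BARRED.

Accrual is tied to discovery, so the period began on May 18, 2011 rather than on December 13, 2008 when the act occurred.
The untolled deadline — 42 months after May 18, 2011 — is November 18, 2014.
The pending related arbitration from July 21, 2012 to January 3, 2013 tolled the period for 166 days, extending the deadline to May 3, 2015.
The other events in the timeline have no effect on the limitation period under the stated rules.
The July 10, 2015 filing falls after the May 3, 2015 deadline; the claim is time-barred.

TIME-BARRED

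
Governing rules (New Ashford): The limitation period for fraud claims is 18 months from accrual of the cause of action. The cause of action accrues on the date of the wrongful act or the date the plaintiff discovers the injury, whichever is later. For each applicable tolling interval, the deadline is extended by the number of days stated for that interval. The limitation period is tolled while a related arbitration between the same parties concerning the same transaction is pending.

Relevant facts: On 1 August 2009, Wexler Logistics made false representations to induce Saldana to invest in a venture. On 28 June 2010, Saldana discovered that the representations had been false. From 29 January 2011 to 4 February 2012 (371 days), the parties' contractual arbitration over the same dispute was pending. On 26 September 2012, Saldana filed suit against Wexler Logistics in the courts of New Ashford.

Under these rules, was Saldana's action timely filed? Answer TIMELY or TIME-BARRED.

TIMELY

Taking the later of the act (1 August 2009) and discovery (28 June 2010), the claim accrued on 28 June 2010.
18 months from 28 June 2010 is 28 December 2011.
The period was tolled for 371 days by the pending related arbitration (29 January 2011 to 4 February 2012), pushing the deadline to 2 January 2013.
Filing on 26 September 2012 beat the 2 January 2013 deadline — the action is timely.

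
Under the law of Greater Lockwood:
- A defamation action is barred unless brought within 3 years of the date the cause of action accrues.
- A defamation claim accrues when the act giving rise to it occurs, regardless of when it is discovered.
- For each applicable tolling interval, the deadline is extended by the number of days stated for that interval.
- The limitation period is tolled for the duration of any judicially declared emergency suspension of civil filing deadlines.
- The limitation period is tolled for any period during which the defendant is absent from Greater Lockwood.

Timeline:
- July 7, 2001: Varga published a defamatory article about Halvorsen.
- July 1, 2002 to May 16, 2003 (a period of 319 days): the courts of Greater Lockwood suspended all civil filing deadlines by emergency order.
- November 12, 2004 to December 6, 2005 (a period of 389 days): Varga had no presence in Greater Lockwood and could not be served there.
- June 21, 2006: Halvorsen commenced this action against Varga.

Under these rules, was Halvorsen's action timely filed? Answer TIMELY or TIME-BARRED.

TIME-BARRED

The cause of action accrued on July 7, 2001, the date of the act.
3 years from July 7, 2001 is July 7, 2004.
The emergency suspension of filing deadlines from July 1, 2002 to May 16, 2003 tolled the period for 319 days, extending the deadline to May 22, 2005.
The period was tolled for 389 days by the defendant's absence from the jurisdiction (November 12, 2004 to December 6, 2005), pushing the deadline to June 15, 2006.
The June 21, 2006 filing falls after the June 15, 2006 deadline; the claim is time-barred.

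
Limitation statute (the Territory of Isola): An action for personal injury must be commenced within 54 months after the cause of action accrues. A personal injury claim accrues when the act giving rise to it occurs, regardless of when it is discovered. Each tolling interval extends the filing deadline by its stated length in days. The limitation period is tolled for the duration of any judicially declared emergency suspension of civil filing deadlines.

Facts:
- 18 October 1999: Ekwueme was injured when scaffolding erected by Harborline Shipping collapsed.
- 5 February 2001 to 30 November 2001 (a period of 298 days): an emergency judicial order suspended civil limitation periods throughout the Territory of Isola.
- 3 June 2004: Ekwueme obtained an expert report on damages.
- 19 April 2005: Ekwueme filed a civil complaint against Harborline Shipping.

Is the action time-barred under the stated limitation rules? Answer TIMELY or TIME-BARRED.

TIME-BARRED

The limitation period began to run on 18 October 1999.
Adding the 54 months base period to 18 October 1999 gives a deadline of 18 April 2004, before any tolling.
The period was tolled for 298 days by the emergency suspension of filing deadlines (5 February 2001 to 30 November 2001), pushing the deadline to 10 February 2005.
The other events in the timeline have no effect on the limitation period under the stated rules.
Filing on 19 April 2005 missed the 10 February 2005 deadline — the action is time-barred.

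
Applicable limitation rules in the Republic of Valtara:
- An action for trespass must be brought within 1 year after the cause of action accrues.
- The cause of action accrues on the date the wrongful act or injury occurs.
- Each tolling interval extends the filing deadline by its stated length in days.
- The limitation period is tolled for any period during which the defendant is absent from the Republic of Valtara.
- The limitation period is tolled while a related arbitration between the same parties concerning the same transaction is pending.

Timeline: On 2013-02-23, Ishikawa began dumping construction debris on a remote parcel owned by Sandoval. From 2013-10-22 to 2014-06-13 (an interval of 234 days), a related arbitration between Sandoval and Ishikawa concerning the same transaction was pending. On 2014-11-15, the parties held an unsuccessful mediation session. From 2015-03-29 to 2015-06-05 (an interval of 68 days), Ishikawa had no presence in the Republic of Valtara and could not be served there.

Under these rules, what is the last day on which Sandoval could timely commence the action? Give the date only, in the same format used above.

2014-10-15

The claim accrued on 2013-02-23, when the wrongful act occurred.
1 year from 2013-02-23 is 2014-02-23.
The period was tolled for 234 days by the pending related arbitration (2013-10-22 to 2014-06-13), pushing the deadline to 2014-10-15.
The defendant's absence from the jurisdiction starting 2015-03-29 came too late — the period had run on 2014-10-15 — and so does not extend the deadline.
Nothing else in the chronology tolls or restarts the period.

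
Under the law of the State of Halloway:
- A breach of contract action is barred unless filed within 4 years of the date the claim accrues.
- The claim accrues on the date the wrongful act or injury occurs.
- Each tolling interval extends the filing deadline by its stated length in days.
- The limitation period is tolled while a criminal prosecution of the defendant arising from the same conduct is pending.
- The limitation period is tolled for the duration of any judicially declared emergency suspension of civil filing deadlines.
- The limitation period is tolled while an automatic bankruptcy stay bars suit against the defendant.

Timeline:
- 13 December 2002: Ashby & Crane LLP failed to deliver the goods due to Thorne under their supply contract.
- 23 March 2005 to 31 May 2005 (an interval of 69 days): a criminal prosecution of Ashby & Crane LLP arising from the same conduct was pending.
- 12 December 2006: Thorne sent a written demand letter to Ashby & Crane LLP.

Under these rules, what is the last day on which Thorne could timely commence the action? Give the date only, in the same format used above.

20 February 2007

The limitation period began to run on 13 December 2002.
4 years from 13 December 2002 is 13 December 2006.
The pending criminal prosecution from 23 March 2005 to 31 May 2005 tolled the period for 69 days, extending the deadline to 20 February 2007.
Nothing else in the chronology tolls or restarts the period.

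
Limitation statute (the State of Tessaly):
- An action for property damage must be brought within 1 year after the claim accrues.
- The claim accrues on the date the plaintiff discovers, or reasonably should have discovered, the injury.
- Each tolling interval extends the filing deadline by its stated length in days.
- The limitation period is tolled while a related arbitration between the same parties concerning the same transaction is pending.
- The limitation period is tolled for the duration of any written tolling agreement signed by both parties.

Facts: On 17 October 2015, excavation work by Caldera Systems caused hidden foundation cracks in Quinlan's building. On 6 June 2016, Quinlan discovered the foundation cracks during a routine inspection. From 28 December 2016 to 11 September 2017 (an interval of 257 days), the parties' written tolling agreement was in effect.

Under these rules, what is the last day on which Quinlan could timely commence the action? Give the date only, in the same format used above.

18 February 2018

The claim did not accrue until Quinlan discovered the injury on 6 June 2016; the 17 October 2015 act date does not start the clock under the stated rule.
Adding the 1 year base period to 6 June 2016 gives a deadline of 6 June 2017, before any tolling.
Because the written tolling agreement ran from 28 December 2016 to 11 September 2017, the deadline is extended by 257 days to 18 February 2018.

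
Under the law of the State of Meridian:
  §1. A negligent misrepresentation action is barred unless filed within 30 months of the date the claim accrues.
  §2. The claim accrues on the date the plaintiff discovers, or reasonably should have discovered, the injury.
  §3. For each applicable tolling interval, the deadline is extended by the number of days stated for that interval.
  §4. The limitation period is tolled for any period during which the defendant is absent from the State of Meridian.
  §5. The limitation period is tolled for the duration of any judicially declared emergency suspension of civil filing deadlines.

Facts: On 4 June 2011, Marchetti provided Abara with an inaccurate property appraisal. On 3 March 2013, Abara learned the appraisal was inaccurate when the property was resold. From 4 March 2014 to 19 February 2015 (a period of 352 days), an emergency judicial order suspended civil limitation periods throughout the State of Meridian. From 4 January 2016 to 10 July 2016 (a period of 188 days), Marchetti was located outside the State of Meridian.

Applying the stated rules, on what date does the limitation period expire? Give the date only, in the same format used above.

Accrual is tied to discovery, so the period began on 3 March 2013 rather than on 4 June 2011 when the act occurred.
The untolled deadline — 30 months after 3 March 2013 — is 3 September 2015.
The emergency suspension of filing deadlines from 4 March 2014 to 19 February 2015 tolled the period for 352 days, extending the deadline to 20 August 2016.
The defendant's absence from the jurisdiction from 4 January 2016 to 10 July 2016 tolled the period for 188 days, extending the deadline to 24 February 2017.

24 February 2017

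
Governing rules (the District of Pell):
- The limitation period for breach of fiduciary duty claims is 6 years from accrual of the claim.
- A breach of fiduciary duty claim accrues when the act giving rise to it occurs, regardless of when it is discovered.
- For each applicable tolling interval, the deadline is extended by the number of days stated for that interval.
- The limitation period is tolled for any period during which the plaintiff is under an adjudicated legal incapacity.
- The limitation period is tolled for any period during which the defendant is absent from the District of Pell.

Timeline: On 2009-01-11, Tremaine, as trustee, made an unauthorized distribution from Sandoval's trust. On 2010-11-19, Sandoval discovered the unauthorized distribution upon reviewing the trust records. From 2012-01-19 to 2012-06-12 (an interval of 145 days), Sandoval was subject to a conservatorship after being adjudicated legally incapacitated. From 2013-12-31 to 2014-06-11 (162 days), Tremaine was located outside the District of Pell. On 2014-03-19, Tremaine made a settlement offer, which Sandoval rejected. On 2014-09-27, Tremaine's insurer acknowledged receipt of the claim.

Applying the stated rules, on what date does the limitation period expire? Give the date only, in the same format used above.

2015-11-14

Because the rule ties accrual to occurrence, the claim accrued on 2009-01-11, not on the 2010-11-19 discovery date.
Adding the 6 years base period to 2009-01-11 gives a deadline of 2015-01-11, before any tolling.
The plaintiff's legal incapacity from 2012-01-19 to 2012-06-12 tolled the period for 145 days, extending the deadline to 2015-06-05.
The defendant's absence from the jurisdiction from 2013-12-31 to 2014-06-11 tolled the period for 162 days, extending the deadline to 2015-11-14.
The other events in the timeline have no effect on the limitation period under the stated rules.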